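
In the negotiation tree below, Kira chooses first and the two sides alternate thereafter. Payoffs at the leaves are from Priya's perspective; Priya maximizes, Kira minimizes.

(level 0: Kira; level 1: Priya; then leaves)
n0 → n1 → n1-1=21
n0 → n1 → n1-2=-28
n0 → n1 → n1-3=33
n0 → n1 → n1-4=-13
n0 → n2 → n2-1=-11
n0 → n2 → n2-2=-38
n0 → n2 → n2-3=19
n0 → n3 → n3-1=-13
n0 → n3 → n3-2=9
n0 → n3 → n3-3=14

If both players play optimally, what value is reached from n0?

14

n1 (Priya): max(21, -28, 33, -13) = 33
n2 (Priya): max(-11, -38, 19) = 19
n3 (Priya): max(-13, 9, 14) = 14
n0 (Kira): min(33, 19, 14) = 14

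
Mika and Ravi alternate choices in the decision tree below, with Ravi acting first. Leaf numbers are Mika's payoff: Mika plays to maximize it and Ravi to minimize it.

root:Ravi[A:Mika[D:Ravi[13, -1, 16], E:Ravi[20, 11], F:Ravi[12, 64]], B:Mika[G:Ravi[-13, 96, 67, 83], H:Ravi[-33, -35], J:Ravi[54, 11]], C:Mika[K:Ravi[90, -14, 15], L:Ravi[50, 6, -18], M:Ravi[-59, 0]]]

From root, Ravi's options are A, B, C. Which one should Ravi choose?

D (Ravi): min(13, -1, 16) = -1
E (Ravi): min(20, 11) = 11
F (Ravi): min(12, 64) = 12
A (Mika): max(-1, 11, 12) = 12
G (Ravi): min(-13, 96, 67, 83) = -13
H (Ravi): min(-33, -35) = -35
J (Ravi): min(54, 11) = 11
B (Mika): max(-13, -35, 11) = 11
K (Ravi): min(90, -14, 15) = -14
L (Ravi): min(50, 6, -18) = -18
M (Ravi): min(-59, 0) = -59
C (Mika): max(-14, -18, -59) = -14
root (Ravi): min(12, 11, -14) = -14
Ravi at root wants the lowest of {A=12, B=11, C=-14}, so chooses C.

C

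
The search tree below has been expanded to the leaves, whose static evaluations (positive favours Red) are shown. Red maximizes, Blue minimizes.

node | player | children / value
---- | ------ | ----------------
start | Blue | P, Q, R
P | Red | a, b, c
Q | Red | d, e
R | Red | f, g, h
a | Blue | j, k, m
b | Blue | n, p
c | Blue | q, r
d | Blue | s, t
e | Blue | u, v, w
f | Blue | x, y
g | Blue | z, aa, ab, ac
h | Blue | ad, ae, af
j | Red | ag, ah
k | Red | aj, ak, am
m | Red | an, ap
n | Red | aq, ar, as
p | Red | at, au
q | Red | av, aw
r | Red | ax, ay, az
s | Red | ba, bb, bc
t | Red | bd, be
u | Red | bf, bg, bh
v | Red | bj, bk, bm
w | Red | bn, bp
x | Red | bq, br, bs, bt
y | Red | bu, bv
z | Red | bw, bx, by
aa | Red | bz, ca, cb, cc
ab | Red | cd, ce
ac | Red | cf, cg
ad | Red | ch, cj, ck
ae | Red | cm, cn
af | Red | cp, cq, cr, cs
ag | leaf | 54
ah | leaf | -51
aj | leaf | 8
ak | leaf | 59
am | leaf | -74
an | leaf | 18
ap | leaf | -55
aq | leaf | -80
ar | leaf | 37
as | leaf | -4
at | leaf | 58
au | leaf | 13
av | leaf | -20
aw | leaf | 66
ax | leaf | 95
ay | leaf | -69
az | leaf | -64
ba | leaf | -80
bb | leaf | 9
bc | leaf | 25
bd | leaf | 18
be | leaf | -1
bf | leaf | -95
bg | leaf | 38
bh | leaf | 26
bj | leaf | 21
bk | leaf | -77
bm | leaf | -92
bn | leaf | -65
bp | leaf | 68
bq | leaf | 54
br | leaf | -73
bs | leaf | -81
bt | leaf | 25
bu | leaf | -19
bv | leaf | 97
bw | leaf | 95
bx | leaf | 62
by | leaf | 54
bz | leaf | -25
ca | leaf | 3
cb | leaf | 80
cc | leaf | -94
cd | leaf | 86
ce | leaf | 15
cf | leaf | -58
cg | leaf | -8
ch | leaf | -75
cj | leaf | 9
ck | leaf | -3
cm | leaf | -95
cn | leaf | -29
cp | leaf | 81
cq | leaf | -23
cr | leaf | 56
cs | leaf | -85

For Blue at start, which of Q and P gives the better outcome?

Q

s (Red): max(-80, 9, 25) = 25
t (Red): max(18, -1) = 18
d (Blue): min(25, 18) = 18
u (Red): max(-95, 38, 26) = 38
v (Red): max(21, -77, -92) = 21
w (Red): max(-65, 68) = 68
e (Blue): min(38, 21, 68) = 21
Q (Red): max(18, 21) = 21
j (Red): max(54, -51) = 54
k (Red): max(8, 59, -74) = 59
m (Red): max(18, -55) = 18
a (Blue): min(54, 59, 18) = 18
n (Red): max(-80, 37, -4) = 37
p (Red): max(58, 13) = 58
b (Blue): min(37, 58) = 37
q (Red): max(-20, 66) = 66
r (Red): max(95, -69, -64) = 95
c (Blue): min(66, 95) = 66
P (Red): max(18, 37, 66) = 66
Blue prefers the lower value; Q=21, P=66. Q is better since 21 < 66.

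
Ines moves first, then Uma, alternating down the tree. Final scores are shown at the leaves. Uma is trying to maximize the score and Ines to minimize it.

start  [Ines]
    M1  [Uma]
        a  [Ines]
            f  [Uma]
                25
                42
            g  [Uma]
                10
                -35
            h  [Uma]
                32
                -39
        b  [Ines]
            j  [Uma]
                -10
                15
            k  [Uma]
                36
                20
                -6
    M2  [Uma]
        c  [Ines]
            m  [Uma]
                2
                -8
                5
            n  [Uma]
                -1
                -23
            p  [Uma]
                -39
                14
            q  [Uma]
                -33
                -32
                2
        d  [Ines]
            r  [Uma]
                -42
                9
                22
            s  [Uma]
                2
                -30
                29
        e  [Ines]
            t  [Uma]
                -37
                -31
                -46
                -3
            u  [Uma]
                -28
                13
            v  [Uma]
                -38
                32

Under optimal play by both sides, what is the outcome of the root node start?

15

f (Uma): max(25, 42) = 42
g (Uma): max(10, -35) = 10
h (Uma): max(32, -39) = 32
a (Ines): min(42, 10, 32) = 10
j (Uma): max(-10, 15) = 15
k (Uma): max(36, 20, -6) = 36
b (Ines): min(15, 36) = 15
M1 (Uma): max(10, 15) = 15
m (Uma): max(2, -8, 5) = 5
n (Uma): max(-1, -23) = -1
p (Uma): max(-39, 14) = 14
q (Uma): max(-33, -32, 2) = 2
c (Ines): min(5, -1, 14, 2) = -1
r (Uma): max(-42, 9, 22) = 22
s (Uma): max(2, -30, 29) = 29
d (Ines): min(22, 29) = 22
t (Uma): max(-37, -31, -46, -3) = -3
u (Uma): max(-28, 13) = 13
v (Uma): max(-38, 32) = 32
e (Ines): min(-3, 13, 32) = -3
M2 (Uma): max(-1, 22, -3) = 22
start (Ines): min(15, 22) = 15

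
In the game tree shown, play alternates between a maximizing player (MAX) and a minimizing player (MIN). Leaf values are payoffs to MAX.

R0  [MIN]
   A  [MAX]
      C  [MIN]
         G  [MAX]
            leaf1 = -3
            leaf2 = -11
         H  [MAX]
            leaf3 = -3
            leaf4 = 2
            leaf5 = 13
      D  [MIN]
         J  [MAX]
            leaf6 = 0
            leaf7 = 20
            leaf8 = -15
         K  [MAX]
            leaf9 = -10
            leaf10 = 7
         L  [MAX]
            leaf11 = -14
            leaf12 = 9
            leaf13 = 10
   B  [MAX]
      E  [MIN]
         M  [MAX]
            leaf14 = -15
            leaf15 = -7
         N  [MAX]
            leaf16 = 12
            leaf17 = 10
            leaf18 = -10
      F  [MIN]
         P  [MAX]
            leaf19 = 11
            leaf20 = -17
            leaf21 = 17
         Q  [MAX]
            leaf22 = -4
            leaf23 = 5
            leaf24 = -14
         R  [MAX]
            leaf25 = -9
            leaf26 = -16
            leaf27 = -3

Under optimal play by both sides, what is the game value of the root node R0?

-3

G (MAX): max(-3, -11) = -3
H (MAX): max(-3, 2, 13) = 13
C (MIN): min(-3, 13) = -3
J (MAX): max(0, 20, -15) = 20
K (MAX): max(-10, 7) = 7
L (MAX): max(-14, 9, 10) = 10
D (MIN): min(20, 7, 10) = 7
A (MAX): max(-3, 7) = 7
M (MAX): max(-15, -7) = -7
N (MAX): max(12, 10, -10) = 12
E (MIN): min(-7, 12) = -7
P (MAX): max(11, -17, 17) = 17
Q (MAX): max(-4, 5, -14) = 5
R (MAX): max(-9, -16, -3) = -3
F (MIN): min(17, 5, -3) = -3
B (MAX): max(-7, -3) = -3
R0 (MIN): min(7, -3) = -3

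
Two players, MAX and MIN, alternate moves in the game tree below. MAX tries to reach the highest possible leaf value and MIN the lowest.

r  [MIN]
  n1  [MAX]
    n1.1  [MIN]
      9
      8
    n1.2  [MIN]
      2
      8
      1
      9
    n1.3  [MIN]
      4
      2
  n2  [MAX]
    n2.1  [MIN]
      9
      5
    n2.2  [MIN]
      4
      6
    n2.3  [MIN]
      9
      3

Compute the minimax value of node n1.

8

n1.1 (MIN): min(9, 8) = 8
n1.2 (MIN): min(2, 8, 1, 9) = 1
n1.3 (MIN): min(4, 2) = 2
n1 (MAX): max(8, 1, 2) = 8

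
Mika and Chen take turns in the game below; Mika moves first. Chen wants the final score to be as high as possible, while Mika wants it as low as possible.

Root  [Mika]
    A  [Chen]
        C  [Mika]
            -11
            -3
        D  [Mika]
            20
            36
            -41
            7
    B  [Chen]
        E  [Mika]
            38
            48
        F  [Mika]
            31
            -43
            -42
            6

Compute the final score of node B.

E (Mika): min(38, 48) = 38
F (Mika): min(31, -43, -42, 6) = -43
B (Chen): max(38, -43) = 38

38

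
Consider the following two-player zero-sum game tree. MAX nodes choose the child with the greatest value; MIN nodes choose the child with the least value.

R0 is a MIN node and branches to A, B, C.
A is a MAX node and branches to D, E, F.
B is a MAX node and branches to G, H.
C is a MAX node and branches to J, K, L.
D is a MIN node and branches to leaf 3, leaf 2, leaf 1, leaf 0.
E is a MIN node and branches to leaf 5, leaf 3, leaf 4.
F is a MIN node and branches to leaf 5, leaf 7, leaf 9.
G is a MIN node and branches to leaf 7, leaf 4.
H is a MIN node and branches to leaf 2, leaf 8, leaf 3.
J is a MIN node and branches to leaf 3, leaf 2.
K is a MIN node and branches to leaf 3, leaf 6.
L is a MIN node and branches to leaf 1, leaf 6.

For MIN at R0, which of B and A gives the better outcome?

B

G (MIN): min(7, 4) = 4
H (MIN): min(2, 8, 3) = 2
B (MAX): max(4, 2) = 4
D (MIN): min(3, 2, 1, 0) = 0
E (MIN): min(5, 3, 4) = 3
F (MIN): min(5, 7, 9) = 5
A (MAX): max(0, 3, 5) = 5
MIN prefers the lower value; B=4, A=5. B is better since 4 < 5.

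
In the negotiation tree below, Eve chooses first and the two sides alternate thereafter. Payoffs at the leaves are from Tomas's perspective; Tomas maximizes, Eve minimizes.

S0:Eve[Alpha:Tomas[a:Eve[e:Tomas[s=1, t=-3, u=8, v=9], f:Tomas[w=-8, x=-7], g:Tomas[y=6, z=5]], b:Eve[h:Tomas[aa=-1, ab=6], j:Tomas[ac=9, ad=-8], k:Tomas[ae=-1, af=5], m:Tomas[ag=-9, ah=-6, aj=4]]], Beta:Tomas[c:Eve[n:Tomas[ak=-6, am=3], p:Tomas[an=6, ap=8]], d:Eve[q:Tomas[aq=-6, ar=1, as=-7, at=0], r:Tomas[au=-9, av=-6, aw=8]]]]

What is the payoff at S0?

3

e (Tomas): max(1, -3, 8, 9) = 9
f (Tomas): max(-8, -7) = -7
g (Tomas): max(6, 5) = 6
a (Eve): min(9, -7, 6) = -7
h (Tomas): max(-1, 6) = 6
j (Tomas): max(9, -8) = 9
k (Tomas): max(-1, 5) = 5
m (Tomas): max(-9, -6, 4) = 4
b (Eve): min(6, 9, 5, 4) = 4
Alpha (Tomas): max(-7, 4) = 4
n (Tomas): max(-6, 3) = 3
p (Tomas): max(6, 8) = 8
c (Eve): min(3, 8) = 3
q (Tomas): max(-6, 1, -7, 0) = 1
r (Tomas): max(-9, -6, 8) = 8
d (Eve): min(1, 8) = 1
Beta (Tomas): max(3, 1) = 3
S0 (Eve): min(4, 3) = 3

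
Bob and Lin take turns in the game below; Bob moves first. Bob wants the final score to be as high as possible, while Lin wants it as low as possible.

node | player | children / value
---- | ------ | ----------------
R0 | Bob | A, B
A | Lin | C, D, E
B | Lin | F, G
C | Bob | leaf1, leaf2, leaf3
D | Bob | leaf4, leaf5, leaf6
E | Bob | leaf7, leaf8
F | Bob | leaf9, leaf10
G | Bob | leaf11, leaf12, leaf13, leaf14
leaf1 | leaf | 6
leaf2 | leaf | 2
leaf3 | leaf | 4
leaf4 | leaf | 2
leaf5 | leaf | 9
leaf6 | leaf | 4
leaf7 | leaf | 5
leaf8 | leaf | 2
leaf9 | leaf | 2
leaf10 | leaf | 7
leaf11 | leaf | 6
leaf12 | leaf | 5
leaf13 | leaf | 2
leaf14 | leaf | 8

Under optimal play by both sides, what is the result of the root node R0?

C (Bob): max(6, 2, 4) = 6
D (Bob): max(2, 9, 4) = 9
E (Bob): max(5, 2) = 5
A (Lin): min(6, 9, 5) = 5
F (Bob): max(2, 7) = 7
G (Bob): max(6, 5, 2, 8) = 8
B (Lin): min(7, 8) = 7
R0 (Bob): max(5, 7) = 7

7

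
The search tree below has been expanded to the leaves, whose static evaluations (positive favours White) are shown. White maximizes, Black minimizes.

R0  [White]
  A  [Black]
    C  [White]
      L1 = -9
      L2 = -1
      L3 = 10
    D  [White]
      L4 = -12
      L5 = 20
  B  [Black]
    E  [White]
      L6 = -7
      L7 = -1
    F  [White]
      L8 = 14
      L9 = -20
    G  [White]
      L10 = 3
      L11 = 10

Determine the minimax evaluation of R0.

10

C (White): max(-9, -1, 10) = 10
D (White): max(-12, 20) = 20
A (Black): min(10, 20) = 10
E (White): max(-7, -1) = -1
F (White): max(14, -20) = 14
G (White): max(3, 10) = 10
B (Black): min(-1, 14, 10) = -1
R0 (White): max(10, -1) = 10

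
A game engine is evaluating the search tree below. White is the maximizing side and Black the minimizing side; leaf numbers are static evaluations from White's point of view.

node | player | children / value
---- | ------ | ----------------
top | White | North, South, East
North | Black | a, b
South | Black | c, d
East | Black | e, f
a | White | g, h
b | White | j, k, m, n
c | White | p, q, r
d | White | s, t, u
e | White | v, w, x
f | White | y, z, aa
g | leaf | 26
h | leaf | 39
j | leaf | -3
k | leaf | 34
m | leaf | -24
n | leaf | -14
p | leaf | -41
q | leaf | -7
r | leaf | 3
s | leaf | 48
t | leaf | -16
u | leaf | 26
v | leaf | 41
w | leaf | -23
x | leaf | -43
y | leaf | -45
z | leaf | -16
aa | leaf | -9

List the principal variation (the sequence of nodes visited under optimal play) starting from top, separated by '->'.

top -> North -> b -> k

a (White): max(26, 39) = 39
b (White): max(-3, 34, -24, -14) = 34
North (Black): min(39, 34) = 34
c (White): max(-41, -7, 3) = 3
d (White): max(48, -16, 26) = 48
South (Black): min(3, 48) = 3
e (White): max(41, -23, -43) = 41
f (White): max(-45, -16, -9) = -9
East (Black): min(41, -9) = -9
top (White): max(34, 3, -9) = 34
At top, White picks North (highest: 34).
At North, Black picks b (lowest: 34).
At b, White picks k (highest: 34).
Terminal value 34.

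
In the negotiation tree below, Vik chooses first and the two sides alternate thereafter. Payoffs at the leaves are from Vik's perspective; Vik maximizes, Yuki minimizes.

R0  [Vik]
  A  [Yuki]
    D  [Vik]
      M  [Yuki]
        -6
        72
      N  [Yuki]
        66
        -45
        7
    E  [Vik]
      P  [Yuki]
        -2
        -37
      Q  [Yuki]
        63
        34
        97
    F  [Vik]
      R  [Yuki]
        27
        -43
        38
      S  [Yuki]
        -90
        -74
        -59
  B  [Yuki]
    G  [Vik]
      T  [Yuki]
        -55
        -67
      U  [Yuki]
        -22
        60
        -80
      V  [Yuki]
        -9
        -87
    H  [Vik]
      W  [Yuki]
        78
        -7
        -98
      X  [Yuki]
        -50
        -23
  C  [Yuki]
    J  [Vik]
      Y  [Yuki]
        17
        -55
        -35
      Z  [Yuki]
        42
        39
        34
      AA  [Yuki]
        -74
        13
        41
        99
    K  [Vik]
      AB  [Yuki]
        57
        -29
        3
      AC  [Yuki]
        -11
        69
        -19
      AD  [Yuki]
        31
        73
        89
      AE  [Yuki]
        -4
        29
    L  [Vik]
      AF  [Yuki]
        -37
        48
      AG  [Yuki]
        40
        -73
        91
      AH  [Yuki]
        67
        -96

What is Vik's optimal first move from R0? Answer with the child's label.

C

M (Yuki): min(-6, 72) = -6
N (Yuki): min(66, -45, 7) = -45
D (Vik): max(-6, -45) = -6
P (Yuki): min(-2, -37) = -37
Q (Yuki): min(63, 34, 97) = 34
E (Vik): max(-37, 34) = 34
R (Yuki): min(27, -43, 38) = -43
S (Yuki): min(-90, -74, -59) = -90
F (Vik): max(-43, -90) = -43
A (Yuki): min(-6, 34, -43) = -43
T (Yuki): min(-55, -67) = -67
U (Yuki): min(-22, 60, -80) = -80
V (Yuki): min(-9, -87) = -87
G (Vik): max(-67, -80, -87) = -67
W (Yuki): min(78, -7, -98) = -98
X (Yuki): min(-50, -23) = -50
H (Vik): max(-98, -50) = -50
B (Yuki): min(-67, -50) = -67
Y (Yuki): min(17, -55, -35) = -55
Z (Yuki): min(42, 39, 34) = 34
AA (Yuki): min(-74, 13, 41, 99) = -74
J (Vik): max(-55, 34, -74) = 34
AB (Yuki): min(57, -29, 3) = -29
AC (Yuki): min(-11, 69, -19) = -19
AD (Yuki): min(31, 73, 89) = 31
AE (Yuki): min(-4, 29) = -4
K (Vik): max(-29, -19, 31, -4) = 31
AF (Yuki): min(-37, 48) = -37
AG (Yuki): min(40, -73, 91) = -73
AH (Yuki): min(67, -96) = -96
L (Vik): max(-37, -73, -96) = -37
C (Yuki): min(34, 31, -37) = -37
R0 (Vik): max(-43, -67, -37) = -37
Vik at R0 wants the highest of {A=-43, B=-67, C=-37}, so chooses C.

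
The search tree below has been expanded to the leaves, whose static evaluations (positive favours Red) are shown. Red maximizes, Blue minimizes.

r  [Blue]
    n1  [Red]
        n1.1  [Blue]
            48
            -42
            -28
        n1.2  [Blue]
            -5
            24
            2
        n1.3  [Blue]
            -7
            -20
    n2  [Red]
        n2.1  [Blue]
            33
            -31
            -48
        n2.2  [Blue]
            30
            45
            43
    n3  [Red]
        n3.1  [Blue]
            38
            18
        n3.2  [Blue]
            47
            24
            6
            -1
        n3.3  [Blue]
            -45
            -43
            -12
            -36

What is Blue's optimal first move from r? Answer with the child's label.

n1.1 (Blue): min(48, -42, -28) = -42
n1.2 (Blue): min(-5, 24, 2) = -5
n1.3 (Blue): min(-7, -20) = -20
n1 (Red): max(-42, -5, -20) = -5
n2.1 (Blue): min(33, -31, -48) = -48
n2.2 (Blue): min(30, 45, 43) = 30
n2 (Red): max(-48, 30) = 30
n3.1 (Blue): min(38, 18) = 18
n3.2 (Blue): min(47, 24, 6, -1) = -1
n3.3 (Blue): min(-45, -43, -12, -36) = -45
n3 (Red): max(18, -1, -45) = 18
r (Blue): min(-5, 30, 18) = -5
Blue at r wants the lowest of {n1=-5, n2=30, n3=18}, so chooses n1.

n1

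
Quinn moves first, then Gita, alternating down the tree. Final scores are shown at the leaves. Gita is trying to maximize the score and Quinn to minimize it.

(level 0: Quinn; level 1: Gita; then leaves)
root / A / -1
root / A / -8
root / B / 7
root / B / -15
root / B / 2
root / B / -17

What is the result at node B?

B (Gita): max(7, -15, 2, -17) = 7

7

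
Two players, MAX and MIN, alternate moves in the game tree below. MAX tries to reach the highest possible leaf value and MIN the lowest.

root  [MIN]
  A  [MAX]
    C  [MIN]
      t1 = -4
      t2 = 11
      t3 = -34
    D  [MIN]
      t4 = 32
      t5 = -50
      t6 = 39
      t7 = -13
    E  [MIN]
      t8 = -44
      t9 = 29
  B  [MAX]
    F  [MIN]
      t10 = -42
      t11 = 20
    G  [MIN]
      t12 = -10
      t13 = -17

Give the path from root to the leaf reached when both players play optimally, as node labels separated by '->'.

root -> A -> C -> t3

C (MIN): min(-4, 11, -34) = -34
D (MIN): min(32, -50, 39, -13) = -50
E (MIN): min(-44, 29) = -44
A (MAX): max(-34, -50, -44) = -34
F (MIN): min(-42, 20) = -42
G (MIN): min(-10, -17) = -17
B (MAX): max(-42, -17) = -17
root (MIN): min(-34, -17) = -34
At root, MIN picks A (lowest: -34).
At A, MAX picks C (highest: -34).
At C, MIN picks t3 (lowest: -34).
Terminal value -34.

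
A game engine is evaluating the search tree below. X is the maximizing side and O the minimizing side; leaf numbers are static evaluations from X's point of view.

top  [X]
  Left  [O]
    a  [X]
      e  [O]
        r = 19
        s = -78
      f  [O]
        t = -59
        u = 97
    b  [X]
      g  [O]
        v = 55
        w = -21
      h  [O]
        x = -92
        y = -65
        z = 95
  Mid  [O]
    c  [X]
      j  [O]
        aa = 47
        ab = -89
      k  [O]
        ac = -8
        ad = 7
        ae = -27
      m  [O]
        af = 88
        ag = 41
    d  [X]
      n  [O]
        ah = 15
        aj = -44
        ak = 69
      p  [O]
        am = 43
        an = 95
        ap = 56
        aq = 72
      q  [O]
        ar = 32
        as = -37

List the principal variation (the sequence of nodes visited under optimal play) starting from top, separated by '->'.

top -> Mid -> c -> m -> ag

e (O): min(19, -78) = -78
f (O): min(-59, 97) = -59
a (X): max(-78, -59) = -59
g (O): min(55, -21) = -21
h (O): min(-92, -65, 95) = -92
b (X): max(-21, -92) = -21
Left (O): min(-59, -21) = -59
j (O): min(47, -89) = -89
k (O): min(-8, 7, -27) = -27
m (O): min(88, 41) = 41
c (X): max(-89, -27, 41) = 41
n (O): min(15, -44, 69) = -44
p (O): min(43, 95, 56, 72) = 43
q (O): min(32, -37) = -37
d (X): max(-44, 43, -37) = 43
Mid (O): min(41, 43) = 41
top (X): max(-59, 41) = 41
At top, X picks Mid (highest: 41).
At Mid, O picks c (lowest: 41).
At c, X picks m (highest: 41).
At m, O picks ag (lowest: 41).
Terminal value 41.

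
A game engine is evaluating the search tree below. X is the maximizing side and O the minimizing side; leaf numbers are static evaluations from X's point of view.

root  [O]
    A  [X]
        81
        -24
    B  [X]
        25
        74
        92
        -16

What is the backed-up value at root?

A (X): max(81, -24) = 81
B (X): max(25, 74, 92, -16) = 92
root (O): min(81, 92) = 81

81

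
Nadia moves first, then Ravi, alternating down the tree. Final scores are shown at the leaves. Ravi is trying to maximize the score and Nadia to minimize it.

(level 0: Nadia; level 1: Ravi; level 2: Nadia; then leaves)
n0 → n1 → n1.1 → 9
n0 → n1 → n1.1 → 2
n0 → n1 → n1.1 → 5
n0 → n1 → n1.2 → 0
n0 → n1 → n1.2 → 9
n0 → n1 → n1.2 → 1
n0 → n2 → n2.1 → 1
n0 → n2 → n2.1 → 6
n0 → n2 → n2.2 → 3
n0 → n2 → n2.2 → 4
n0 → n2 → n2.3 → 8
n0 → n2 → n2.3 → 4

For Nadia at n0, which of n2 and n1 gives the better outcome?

n1

n2.1 (Nadia): min(1, 6) = 1
n2.2 (Nadia): min(3, 4) = 3
n2.3 (Nadia): min(8, 4) = 4
n2 (Ravi): max(1, 3, 4) = 4
n1.1 (Nadia): min(9, 2, 5) = 2
n1.2 (Nadia): min(0, 9, 1) = 0
n1 (Ravi): max(2, 0) = 2
Nadia prefers the lower value; n2=4, n1=2. n1 is better since 2 < 4.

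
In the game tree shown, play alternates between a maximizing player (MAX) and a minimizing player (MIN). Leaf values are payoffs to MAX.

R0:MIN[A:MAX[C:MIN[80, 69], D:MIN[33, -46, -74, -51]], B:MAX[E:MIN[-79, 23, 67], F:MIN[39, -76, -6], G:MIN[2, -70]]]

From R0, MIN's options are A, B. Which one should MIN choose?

B

C (MIN): min(80, 69) = 69
D (MIN): min(33, -46, -74, -51) = -74
A (MAX): max(69, -74) = 69
E (MIN): min(-79, 23, 67) = -79
F (MIN): min(39, -76, -6) = -76
G (MIN): min(2, -70) = -70
B (MAX): max(-79, -76, -70) = -70
R0 (MIN): min(69, -70) = -70
MIN at R0 wants the lowest of {A=69, B=-70}, so chooses B.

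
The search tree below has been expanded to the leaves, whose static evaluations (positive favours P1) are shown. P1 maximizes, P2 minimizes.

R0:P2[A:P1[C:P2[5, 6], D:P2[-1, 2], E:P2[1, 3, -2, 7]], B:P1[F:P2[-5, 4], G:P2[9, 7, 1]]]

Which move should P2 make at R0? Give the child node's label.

C (P2): min(5, 6) = 5
D (P2): min(-1, 2) = -1
E (P2): min(1, 3, -2, 7) = -2
A (P1): max(5, -1, -2) = 5
F (P2): min(-5, 4) = -5
G (P2): min(9, 7, 1) = 1
B (P1): max(-5, 1) = 1
R0 (P2): min(5, 1) = 1
P2 at R0 wants the lowest of {A=5, B=1}, so chooses B.

B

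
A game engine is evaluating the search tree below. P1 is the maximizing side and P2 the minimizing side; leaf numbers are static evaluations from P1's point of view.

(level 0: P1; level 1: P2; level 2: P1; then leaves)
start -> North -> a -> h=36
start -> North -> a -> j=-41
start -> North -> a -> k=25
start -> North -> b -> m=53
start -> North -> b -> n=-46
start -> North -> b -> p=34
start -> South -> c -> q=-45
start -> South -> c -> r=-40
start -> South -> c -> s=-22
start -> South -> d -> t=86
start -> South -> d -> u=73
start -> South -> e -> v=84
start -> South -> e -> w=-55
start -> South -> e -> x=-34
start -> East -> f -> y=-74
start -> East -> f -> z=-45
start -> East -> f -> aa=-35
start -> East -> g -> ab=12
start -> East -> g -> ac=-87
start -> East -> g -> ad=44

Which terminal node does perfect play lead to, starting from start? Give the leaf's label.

a (P1): max(36, -41, 25) = 36
b (P1): max(53, -46, 34) = 53
North (P2): min(36, 53) = 36
c (P1): max(-45, -40, -22) = -22
d (P1): max(86, 73) = 86
e (P1): max(84, -55, -34) = 84
South (P2): min(-22, 86, 84) = -22
f (P1): max(-74, -45, -35) = -35
g (P1): max(12, -87, 44) = 44
East (P2): min(-35, 44) = -35
start (P1): max(36, -22, -35) = 36
At start, P1 picks North (highest: 36).
At North, P2 picks a (lowest: 36).
At a, P1 picks h (highest: 36).
Terminal value 36.

h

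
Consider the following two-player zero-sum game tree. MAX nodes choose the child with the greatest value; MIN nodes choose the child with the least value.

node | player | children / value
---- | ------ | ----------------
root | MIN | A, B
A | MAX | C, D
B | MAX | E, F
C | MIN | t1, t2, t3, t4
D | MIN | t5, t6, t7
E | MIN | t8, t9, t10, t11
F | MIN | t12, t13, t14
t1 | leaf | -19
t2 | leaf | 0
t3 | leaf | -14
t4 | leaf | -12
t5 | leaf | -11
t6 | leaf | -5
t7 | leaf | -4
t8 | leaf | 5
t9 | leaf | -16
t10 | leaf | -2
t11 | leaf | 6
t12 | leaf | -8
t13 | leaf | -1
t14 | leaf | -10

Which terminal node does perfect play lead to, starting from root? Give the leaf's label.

C (MIN): min(-19, 0, -14, -12) = -19
D (MIN): min(-11, -5, -4) = -11
A (MAX): max(-19, -11) = -11
E (MIN): min(5, -16, -2, 6) = -16
F (MIN): min(-8, -1, -10) = -10
B (MAX): max(-16, -10) = -10
root (MIN): min(-11, -10) = -11
At root, MIN picks A (lowest: -11).
At A, MAX picks D (highest: -11).
At D, MIN picks t5 (lowest: -11).
Terminal value -11.

t5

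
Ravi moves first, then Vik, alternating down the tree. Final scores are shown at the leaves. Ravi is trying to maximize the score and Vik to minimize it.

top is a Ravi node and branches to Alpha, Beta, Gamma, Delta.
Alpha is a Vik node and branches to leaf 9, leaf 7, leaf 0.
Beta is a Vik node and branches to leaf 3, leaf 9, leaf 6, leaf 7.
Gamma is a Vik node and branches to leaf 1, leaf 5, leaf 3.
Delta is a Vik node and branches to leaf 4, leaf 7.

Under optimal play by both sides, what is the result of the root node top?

Alpha (Vik): min(9, 7, 0) = 0
Beta (Vik): min(3, 9, 6, 7) = 3
Gamma (Vik): min(1, 5, 3) = 1
Delta (Vik): min(4, 7) = 4
top (Ravi): max(0, 3, 1, 4) = 4

4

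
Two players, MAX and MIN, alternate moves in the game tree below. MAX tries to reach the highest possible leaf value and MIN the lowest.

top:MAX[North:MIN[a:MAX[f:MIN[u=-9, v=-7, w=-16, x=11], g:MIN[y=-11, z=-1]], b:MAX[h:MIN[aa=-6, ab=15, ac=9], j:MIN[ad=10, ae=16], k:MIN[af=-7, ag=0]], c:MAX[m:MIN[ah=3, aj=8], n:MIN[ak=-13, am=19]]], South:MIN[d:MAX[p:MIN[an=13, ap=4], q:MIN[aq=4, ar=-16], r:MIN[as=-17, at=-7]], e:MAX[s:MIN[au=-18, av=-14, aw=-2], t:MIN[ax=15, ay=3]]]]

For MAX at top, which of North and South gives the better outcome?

South

f (MIN): min(-9, -7, -16, 11) = -16
g (MIN): min(-11, -1) = -11
a (MAX): max(-16, -11) = -11
h (MIN): min(-6, 15, 9) = -6
j (MIN): min(10, 16) = 10
k (MIN): min(-7, 0) = -7
b (MAX): max(-6, 10, -7) = 10
m (MIN): min(3, 8) = 3
n (MIN): min(-13, 19) = -13
c (MAX): max(3, -13) = 3
North (MIN): min(-11, 10, 3) = -11
p (MIN): min(13, 4) = 4
q (MIN): min(4, -16) = -16
r (MIN): min(-17, -7) = -17
d (MAX): max(4, -16, -17) = 4
s (MIN): min(-18, -14, -2) = -18
t (MIN): min(15, 3) = 3
e (MAX): max(-18, 3) = 3
South (MIN): min(4, 3) = 3
MAX prefers the higher value; North=-11, South=3. South is better since 3 > -11.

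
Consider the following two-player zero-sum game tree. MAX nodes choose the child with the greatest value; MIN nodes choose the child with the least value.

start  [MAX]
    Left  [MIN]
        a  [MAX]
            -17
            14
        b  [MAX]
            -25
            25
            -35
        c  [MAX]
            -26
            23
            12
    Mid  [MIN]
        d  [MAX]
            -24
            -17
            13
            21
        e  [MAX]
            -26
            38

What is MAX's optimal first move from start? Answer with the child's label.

Mid

a (MAX): max(-17, 14) = 14
b (MAX): max(-25, 25, -35) = 25
c (MAX): max(-26, 23, 12) = 23
Left (MIN): min(14, 25, 23) = 14
d (MAX): max(-24, -17, 13, 21) = 21
e (MAX): max(-26, 38) = 38
Mid (MIN): min(21, 38) = 21
start (MAX): max(14, 21) = 21
MAX at start wants the highest of {Left=14, Mid=21}, so chooses Mid.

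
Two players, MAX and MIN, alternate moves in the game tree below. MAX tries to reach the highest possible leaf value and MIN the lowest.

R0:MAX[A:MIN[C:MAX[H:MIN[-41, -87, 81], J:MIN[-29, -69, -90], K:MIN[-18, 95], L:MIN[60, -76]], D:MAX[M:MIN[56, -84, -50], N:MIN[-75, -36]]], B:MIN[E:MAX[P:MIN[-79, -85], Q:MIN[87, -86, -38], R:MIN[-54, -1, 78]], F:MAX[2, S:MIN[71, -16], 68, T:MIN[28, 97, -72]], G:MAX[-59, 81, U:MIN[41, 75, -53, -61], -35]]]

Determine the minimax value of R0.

-54

H (MIN): min(-41, -87, 81) = -87
J (MIN): min(-29, -69, -90) = -90
K (MIN): min(-18, 95) = -18
L (MIN): min(60, -76) = -76
C (MAX): max(-87, -90, -18, -76) = -18
M (MIN): min(56, -84, -50) = -84
N (MIN): min(-75, -36) = -75
D (MAX): max(-84, -75) = -75
A (MIN): min(-18, -75) = -75
P (MIN): min(-79, -85) = -85
Q (MIN): min(87, -86, -38) = -86
R (MIN): min(-54, -1, 78) = -54
E (MAX): max(-85, -86, -54) = -54
S (MIN): min(71, -16) = -16
T (MIN): min(28, 97, -72) = -72
F (MAX): max(2, -16, 68, -72) = 68
U (MIN): min(41, 75, -53, -61) = -61
G (MAX): max(-59, 81, -61, -35) = 81
B (MIN): min(-54, 68, 81) = -54
R0 (MAX): max(-75, -54) = -54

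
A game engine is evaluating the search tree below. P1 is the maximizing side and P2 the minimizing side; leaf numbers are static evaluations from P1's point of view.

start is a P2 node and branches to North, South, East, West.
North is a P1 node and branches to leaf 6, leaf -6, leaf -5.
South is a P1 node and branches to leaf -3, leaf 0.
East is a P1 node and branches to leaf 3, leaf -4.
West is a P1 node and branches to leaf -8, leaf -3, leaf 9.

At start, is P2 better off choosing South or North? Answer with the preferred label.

South

South (P1): max(-3, 0) = 0
North (P1): max(6, -6, -5) = 6
P2 prefers the lower value; South=0, North=6. South is better since 0 < 6.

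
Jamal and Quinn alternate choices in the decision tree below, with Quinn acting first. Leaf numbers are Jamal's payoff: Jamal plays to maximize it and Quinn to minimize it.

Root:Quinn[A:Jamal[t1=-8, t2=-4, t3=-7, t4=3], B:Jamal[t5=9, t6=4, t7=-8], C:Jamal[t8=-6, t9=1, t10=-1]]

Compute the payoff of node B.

B (Jamal): max(9, 4, -8) = 9

9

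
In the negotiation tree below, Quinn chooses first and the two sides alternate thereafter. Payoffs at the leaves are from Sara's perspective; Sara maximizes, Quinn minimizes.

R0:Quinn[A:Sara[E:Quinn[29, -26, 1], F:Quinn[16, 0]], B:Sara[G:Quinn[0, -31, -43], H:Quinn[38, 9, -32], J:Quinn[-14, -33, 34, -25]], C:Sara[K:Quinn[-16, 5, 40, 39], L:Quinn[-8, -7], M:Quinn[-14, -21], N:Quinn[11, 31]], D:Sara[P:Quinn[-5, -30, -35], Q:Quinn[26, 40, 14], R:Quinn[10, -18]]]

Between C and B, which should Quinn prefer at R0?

K (Quinn): min(-16, 5, 40, 39) = -16
L (Quinn): min(-8, -7) = -8
M (Quinn): min(-14, -21) = -21
N (Quinn): min(11, 31) = 11
C (Sara): max(-16, -8, -21, 11) = 11
G (Quinn): min(0, -31, -43) = -43
H (Quinn): min(38, 9, -32) = -32
J (Quinn): min(-14, -33, 34, -25) = -33
B (Sara): max(-43, -32, -33) = -32
Quinn prefers the lower value; C=11, B=-32. B is better since -32 < 11.

B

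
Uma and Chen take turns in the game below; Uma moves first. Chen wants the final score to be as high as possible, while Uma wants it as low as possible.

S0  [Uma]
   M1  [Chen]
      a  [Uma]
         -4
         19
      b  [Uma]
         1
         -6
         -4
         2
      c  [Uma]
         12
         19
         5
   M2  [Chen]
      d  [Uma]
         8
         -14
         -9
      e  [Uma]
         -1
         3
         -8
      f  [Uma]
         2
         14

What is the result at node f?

2

f (Uma): min(2, 14) = 2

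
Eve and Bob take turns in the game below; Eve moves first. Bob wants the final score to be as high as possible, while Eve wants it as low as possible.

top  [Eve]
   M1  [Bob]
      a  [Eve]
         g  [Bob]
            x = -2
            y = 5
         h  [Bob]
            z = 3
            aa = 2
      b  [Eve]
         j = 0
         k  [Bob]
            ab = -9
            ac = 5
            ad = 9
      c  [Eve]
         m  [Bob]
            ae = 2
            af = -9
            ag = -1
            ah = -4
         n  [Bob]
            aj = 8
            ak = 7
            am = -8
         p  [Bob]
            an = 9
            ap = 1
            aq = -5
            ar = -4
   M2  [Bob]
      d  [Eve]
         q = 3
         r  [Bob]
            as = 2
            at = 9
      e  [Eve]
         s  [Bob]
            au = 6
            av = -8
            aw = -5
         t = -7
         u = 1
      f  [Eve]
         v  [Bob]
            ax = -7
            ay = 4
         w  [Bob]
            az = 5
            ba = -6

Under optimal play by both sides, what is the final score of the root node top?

g (Bob): max(-2, 5) = 5
h (Bob): max(3, 2) = 3
a (Eve): min(5, 3) = 3
k (Bob): max(-9, 5, 9) = 9
b (Eve): min(0, 9) = 0
m (Bob): max(2, -9, -1, -4) = 2
n (Bob): max(8, 7, -8) = 8
p (Bob): max(9, 1, -5, -4) = 9
c (Eve): min(2, 8, 9) = 2
M1 (Bob): max(3, 0, 2) = 3
r (Bob): max(2, 9) = 9
d (Eve): min(3, 9) = 3
s (Bob): max(6, -8, -5) = 6
e (Eve): min(6, -7, 1) = -7
v (Bob): max(-7, 4) = 4
w (Bob): max(5, -6) = 5
f (Eve): min(4, 5) = 4
M2 (Bob): max(3, -7, 4) = 4
top (Eve): min(3, 4) = 3

3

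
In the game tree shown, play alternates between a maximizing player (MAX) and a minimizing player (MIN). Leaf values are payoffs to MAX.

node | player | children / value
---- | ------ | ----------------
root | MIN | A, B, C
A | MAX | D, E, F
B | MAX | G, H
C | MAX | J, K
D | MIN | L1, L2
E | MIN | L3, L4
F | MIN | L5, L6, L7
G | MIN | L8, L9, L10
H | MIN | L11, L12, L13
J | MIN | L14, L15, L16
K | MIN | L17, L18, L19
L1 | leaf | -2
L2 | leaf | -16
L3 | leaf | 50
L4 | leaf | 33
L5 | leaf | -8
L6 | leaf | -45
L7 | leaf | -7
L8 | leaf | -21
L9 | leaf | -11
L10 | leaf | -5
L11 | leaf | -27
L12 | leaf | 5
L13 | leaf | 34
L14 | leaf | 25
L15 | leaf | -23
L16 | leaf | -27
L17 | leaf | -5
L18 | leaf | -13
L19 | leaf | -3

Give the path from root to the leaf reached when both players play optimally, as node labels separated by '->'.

root -> B -> G -> L8

D (MIN): min(-2, -16) = -16
E (MIN): min(50, 33) = 33
F (MIN): min(-8, -45, -7) = -45
A (MAX): max(-16, 33, -45) = 33
G (MIN): min(-21, -11, -5) = -21
H (MIN): min(-27, 5, 34) = -27
B (MAX): max(-21, -27) = -21
J (MIN): min(25, -23, -27) = -27
K (MIN): min(-5, -13, -3) = -13
C (MAX): max(-27, -13) = -13
root (MIN): min(33, -21, -13) = -21
At root, MIN picks B (lowest: -21).
At B, MAX picks G (highest: -21).
At G, MIN picks L8 (lowest: -21).
Terminal value -21.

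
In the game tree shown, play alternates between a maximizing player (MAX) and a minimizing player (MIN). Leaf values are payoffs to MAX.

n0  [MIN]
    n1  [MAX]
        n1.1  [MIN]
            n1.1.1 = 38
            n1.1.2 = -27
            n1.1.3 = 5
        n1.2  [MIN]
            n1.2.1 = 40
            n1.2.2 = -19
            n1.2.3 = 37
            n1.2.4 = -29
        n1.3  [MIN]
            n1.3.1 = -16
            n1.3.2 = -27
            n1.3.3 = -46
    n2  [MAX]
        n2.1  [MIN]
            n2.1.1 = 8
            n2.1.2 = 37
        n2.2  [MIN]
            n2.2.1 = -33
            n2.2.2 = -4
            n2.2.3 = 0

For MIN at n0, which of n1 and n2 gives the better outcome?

n1

n1.1 (MIN): min(38, -27, 5) = -27
n1.2 (MIN): min(40, -19, 37, -29) = -29
n1.3 (MIN): min(-16, -27, -46) = -46
n1 (MAX): max(-27, -29, -46) = -27
n2.1 (MIN): min(8, 37) = 8
n2.2 (MIN): min(-33, -4, 0) = -33
n2 (MAX): max(8, -33) = 8
MIN prefers the lower value; n1=-27, n2=8. n1 is better since -27 < 8.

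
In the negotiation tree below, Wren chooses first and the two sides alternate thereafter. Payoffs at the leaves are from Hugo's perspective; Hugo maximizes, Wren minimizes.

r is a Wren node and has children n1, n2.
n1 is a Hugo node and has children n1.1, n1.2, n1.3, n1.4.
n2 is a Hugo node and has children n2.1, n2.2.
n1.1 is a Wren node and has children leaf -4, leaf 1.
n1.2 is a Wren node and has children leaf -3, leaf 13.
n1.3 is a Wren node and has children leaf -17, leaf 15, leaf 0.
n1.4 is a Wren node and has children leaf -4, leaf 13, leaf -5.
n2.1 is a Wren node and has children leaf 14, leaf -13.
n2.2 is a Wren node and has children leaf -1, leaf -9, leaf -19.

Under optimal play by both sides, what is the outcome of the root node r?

-13

n1.1 (Wren): min(-4, 1) = -4
n1.2 (Wren): min(-3, 13) = -3
n1.3 (Wren): min(-17, 15, 0) = -17
n1.4 (Wren): min(-4, 13, -5) = -5
n1 (Hugo): max(-4, -3, -17, -5) = -3
n2.1 (Wren): min(14, -13) = -13
n2.2 (Wren): min(-1, -9, -19) = -19
n2 (Hugo): max(-13, -19) = -13
r (Wren): min(-3, -13) = -13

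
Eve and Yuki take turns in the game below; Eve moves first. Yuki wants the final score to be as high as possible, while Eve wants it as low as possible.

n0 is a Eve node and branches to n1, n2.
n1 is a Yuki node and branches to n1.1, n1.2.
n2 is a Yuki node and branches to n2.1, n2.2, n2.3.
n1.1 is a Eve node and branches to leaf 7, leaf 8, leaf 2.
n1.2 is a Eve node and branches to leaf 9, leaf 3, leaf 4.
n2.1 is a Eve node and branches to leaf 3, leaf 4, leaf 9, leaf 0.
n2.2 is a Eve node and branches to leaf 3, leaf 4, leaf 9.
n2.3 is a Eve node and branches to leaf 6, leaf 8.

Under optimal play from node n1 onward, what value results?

3

n1.1 (Eve): min(7, 8, 2) = 2
n1.2 (Eve): min(9, 3, 4) = 3
n1 (Yuki): max(2, 3) = 3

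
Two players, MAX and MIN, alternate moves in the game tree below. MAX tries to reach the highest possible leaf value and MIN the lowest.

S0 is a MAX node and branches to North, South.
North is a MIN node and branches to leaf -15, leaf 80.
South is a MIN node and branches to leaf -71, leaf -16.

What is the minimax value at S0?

-15

North (MIN): min(-15, 80) = -15
South (MIN): min(-71, -16) = -71
S0 (MAX): max(-15, -71) = -15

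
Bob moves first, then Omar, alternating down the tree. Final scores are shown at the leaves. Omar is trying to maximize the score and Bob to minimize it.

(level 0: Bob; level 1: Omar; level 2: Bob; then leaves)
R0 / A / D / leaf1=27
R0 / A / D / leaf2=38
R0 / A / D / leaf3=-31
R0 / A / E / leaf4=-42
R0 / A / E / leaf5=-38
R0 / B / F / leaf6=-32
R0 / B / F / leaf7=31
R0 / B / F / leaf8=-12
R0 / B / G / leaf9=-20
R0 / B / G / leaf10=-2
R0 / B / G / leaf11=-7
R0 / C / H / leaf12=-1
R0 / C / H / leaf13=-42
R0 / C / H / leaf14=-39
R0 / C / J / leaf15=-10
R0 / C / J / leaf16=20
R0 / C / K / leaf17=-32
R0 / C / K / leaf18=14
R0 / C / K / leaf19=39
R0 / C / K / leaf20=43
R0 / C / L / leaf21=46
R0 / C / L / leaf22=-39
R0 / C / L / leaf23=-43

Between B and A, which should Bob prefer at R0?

A

F (Bob): min(-32, 31, -12) = -32
G (Bob): min(-20, -2, -7) = -20
B (Omar): max(-32, -20) = -20
D (Bob): min(27, 38, -31) = -31
E (Bob): min(-42, -38) = -42
A (Omar): max(-31, -42) = -31
Bob prefers the lower value; B=-20, A=-31. A is better since -31 < -20.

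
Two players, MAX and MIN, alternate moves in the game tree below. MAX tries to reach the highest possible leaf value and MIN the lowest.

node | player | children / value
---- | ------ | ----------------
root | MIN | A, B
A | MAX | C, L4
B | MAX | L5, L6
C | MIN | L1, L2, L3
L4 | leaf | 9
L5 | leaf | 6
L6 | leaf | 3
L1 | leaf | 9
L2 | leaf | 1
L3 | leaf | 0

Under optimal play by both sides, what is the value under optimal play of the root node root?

6

C (MIN): min(9, 1, 0) = 0
A (MAX): max(0, 9) = 9
B (MAX): max(6, 3) = 6
root (MIN): min(9, 6) = 6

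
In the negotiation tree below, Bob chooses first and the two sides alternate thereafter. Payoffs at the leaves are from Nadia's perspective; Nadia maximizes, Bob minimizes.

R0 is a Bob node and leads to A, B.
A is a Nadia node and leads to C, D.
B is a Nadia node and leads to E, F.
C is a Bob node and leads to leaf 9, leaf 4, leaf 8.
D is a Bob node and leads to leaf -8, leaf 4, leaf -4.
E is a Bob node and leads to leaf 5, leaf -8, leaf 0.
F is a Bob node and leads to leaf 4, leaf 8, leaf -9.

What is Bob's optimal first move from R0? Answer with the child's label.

B

C (Bob): min(9, 4, 8) = 4
D (Bob): min(-8, 4, -4) = -8
A (Nadia): max(4, -8) = 4
E (Bob): min(5, -8, 0) = -8
F (Bob): min(4, 8, -9) = -9
B (Nadia): max(-8, -9) = -8
R0 (Bob): min(4, -8) = -8
Bob at R0 wants the lowest of {A=4, B=-8}, so chooses B.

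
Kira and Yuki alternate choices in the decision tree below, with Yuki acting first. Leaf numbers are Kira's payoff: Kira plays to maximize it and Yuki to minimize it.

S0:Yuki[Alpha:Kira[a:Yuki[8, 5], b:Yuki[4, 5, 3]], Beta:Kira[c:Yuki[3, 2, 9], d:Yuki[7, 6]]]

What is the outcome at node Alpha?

a (Yuki): min(8, 5) = 5
b (Yuki): min(4, 5, 3) = 3
Alpha (Kira): max(5, 3) = 5

5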